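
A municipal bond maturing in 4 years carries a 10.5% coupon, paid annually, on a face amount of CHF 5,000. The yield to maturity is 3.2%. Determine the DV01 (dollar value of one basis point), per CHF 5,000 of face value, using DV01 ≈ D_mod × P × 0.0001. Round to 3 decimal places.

CHF 2.172

Periodic yield y = 0.032.
  t   CF        PV=CF/(1+0.032)^t    t·PV
  1       525.00       508.7209       508.7209
  2       525.00       492.9466       985.8933
  3       525.00       477.6615     1,432.9844
  4     5,525.00     4,870.9480    19,483.7920
  Σ                  6,350.2770    22,411.3906
P = 6,350.2770; D_Mac = 3.52920 yrs; D_mod = 3.41977 yrs.
DV01 ≈ 3.41977 × 6,350.2770 × 0.0001 = 2.171646.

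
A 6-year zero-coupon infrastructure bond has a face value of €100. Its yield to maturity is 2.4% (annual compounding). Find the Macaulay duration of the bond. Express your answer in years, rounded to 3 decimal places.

A zero-coupon bond has a single cash flow at maturity, so its Macaulay duration equals its maturity: 6 years.

6.000 years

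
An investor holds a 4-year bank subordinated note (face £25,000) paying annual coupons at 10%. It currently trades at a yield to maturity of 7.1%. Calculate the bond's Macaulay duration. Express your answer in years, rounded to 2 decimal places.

3.51 years

Periodic yield y = 0.071. Discount each cash flow and weight by its year:
  t   CF        PV=CF/(1+0.071)^t    t·PV
  1     2,500.00     2,334.2670     2,334.2670
  2     2,500.00     2,179.5210     4,359.0421
  3     2,500.00     2,035.0337     6,105.1010
  4    27,500.00    20,901.3728    83,605.4910
  Σ                 27,450.1945    96,403.9011
Price P = Σ PV = 27,450.1945.
Macaulay duration = Σ(t·PV) / P = 96,403.9011 / 27,450.1945 = 3.51196 years.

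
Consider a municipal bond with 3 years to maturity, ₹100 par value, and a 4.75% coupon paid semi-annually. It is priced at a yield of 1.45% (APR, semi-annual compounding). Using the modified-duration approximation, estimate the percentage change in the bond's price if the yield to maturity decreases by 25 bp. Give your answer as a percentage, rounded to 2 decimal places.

+0.70%

Periodic yield y = 0.00725. Modified duration first:
  t   CF        PV=CF/(1+0.00725)^t    t·PV
  1        2.375         2.3579         2.3579
  2        2.375         2.3409         4.6819
  3        2.375         2.3241         6.9723
  4        2.375         2.3074         9.2294
  5        2.375         2.2907        11.4537
  6      102.375        98.0325       588.1952
  Σ                    109.6536       622.8904
P = 109.6536; D_Mac = 5.68053 half-year periods = 2.84027 yrs; D_mod = 2.84027/(1+0.00725) = 2.81982 yrs.
ΔP/P ≈ -D_mod · Δy = -2.81982 × (-0.0025) = +0.007050 = +0.7050%.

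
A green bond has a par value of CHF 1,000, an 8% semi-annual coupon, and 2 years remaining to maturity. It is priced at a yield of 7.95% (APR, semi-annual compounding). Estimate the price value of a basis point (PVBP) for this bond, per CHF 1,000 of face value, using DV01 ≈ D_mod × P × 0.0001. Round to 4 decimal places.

Periodic yield y = 0.03975.
  t   CF        PV=CF/(1+0.03975)^t    t·PV
  1        40.00        38.4708        38.4708
  2        40.00        37.0000        74.0001
  3        40.00        35.5855       106.7565
  4     1,040.00       889.8517     3,559.4067
  Σ                  1,000.9080     3,778.6341
P = 1,000.9080; D_Mac = 3.77521 half-year periods = 1.88760 yrs; D_mod = 1.81544 yrs.
DV01 ≈ 1.81544 × 1,000.9080 × 0.0001 = 0.181709.

CHF 0.1817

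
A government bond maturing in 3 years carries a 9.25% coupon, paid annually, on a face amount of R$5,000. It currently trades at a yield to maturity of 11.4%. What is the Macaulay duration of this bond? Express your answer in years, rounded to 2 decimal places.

2.75 years

Periodic yield y = 0.114. Discount each cash flow and weight by its year:
  t   CF        PV=CF/(1+0.114)^t    t·PV
  1       462.50       415.1706       415.1706
  2       462.50       372.6845       745.3690
  3     5,462.50     3,951.2625    11,853.7874
  Σ                  4,739.1175    13,014.3270
Price P = Σ PV = 4,739.1175.
Macaulay duration = Σ(t·PV) / P = 13,014.3270 / 4,739.1175 = 2.74615 years.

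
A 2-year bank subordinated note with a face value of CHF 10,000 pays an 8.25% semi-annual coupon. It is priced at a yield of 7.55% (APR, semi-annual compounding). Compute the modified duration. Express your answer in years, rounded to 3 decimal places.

Periodic yield y = 0.03775. First find Macaulay duration:
  t   CF        PV=CF/(1+0.03775)^t    t·PV
  1       412.50       397.4946       397.4946
  2       412.50       383.0350       766.0700
  3       412.50       369.1014     1,107.3043
  4    10,412.50     8,978.0919    35,912.3676
  Σ                 10,127.7229    38,183.2365
P = 10,127.7229; Macaulay duration = 38,183.2365 / 10,127.7229 = 3.77017 half-year periods = 1.88508 years.
Modified duration = D_Mac / (1 + y) = 1.88508 / 1.03775 = 1.81651 years.

1.817 years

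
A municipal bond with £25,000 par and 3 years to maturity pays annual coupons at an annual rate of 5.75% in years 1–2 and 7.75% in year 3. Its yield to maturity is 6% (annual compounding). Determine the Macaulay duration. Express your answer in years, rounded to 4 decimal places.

Periodic yield y = 0.06. Discount each cash flow and weight by its year:
  t   CF        PV=CF/(1+0.06)^t    t·PV
  1     1,437.50     1,356.1321     1,356.1321
  2     1,437.50     1,279.3699     2,558.7398
  3    26,937.50    22,617.2444    67,851.7333
  Σ                 25,252.7464    71,766.6052
Price P = Σ PV = 25,252.7464.
Macaulay duration = Σ(t·PV) / P = 71,766.6052 / 25,252.7464 = 2.84193 years.

2.8419 years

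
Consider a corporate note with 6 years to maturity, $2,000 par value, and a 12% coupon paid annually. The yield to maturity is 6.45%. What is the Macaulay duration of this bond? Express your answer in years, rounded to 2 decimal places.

Periodic yield y = 0.0645. Discount each cash flow and weight by its year:
  t   CF        PV=CF/(1+0.0645)^t    t·PV
  1       240.00       225.4580       225.4580
  2       240.00       211.7971       423.5941
  3       240.00       198.9639       596.8916
  4       240.00       186.9083       747.6332
  5       240.00       175.5832       877.9159
  6     2,240.00     1,539.4799     9,236.8794
  Σ                  2,538.1903    12,108.3722
Price P = Σ PV = 2,538.1903.
Macaulay duration = Σ(t·PV) / P = 12,108.3722 / 2,538.1903 = 4.77047 years.

4.77 years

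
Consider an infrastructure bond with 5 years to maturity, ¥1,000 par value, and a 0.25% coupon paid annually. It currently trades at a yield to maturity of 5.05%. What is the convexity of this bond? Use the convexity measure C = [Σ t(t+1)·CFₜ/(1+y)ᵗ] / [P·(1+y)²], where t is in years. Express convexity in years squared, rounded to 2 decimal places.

26.98

With y = 0.0505:
  t   CF        PV=CF/(1+0.0505)^t    t·PV        t(t+1)·PV
  1         2.50         2.3798         2.3798           4.7596
  2         2.50         2.2654         4.5308          13.5925
  3         2.50         2.1565         6.4695          25.8781
  4         2.50         2.0528         8.2114          41.0569
  5     1,002.50       783.6174     3,918.0872      23,508.5234
  Σ                    792.4720     3,939.6788      23,593.8106
P = 792.4720.
Convexity = Σ t(t+1)·PV / [P·(1+y)²] = 23,593.8106 / (792.4720 × 1.103550) = 26.97876.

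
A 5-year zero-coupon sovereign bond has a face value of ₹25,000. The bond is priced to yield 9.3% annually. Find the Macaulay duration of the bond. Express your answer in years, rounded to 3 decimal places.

A zero-coupon bond has a single cash flow at maturity, so its Macaulay duration equals its maturity: 5 years.

5.000 years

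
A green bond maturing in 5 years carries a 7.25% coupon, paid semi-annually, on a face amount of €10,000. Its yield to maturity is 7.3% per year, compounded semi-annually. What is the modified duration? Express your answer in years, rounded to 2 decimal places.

4.13 years

Periodic yield y = 0.0365. First find Macaulay duration:
  t   CF        PV=CF/(1+0.0365)^t    t·PV
  1       362.50       349.7347       349.7347
  2       362.50       337.4189       674.8378
  3       362.50       325.5368       976.6104
  4       362.50       314.0731     1,256.2925
  5       362.50       303.0132     1,515.0658
  6       362.50       292.3426     1,754.0559
  7       362.50       282.0479     1,974.3353
  8       362.50       272.1157     2,176.9254
  9       362.50       262.5332     2,362.7989
  10   10,362.50     7,240.5487    72,405.4871
  Σ                  9,979.3648    85,446.1437
P = 9,979.3648; Macaulay duration = 85,446.1437 / 9,979.3648 = 8.56228 half-year periods = 4.28114 years.
Modified duration = D_Mac / (1 + y) = 4.28114 / 1.0365 = 4.13038 years.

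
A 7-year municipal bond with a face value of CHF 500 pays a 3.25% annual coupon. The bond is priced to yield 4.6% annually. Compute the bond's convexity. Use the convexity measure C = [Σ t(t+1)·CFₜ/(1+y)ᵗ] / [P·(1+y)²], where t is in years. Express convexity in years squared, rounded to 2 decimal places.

With y = 0.046:
  t   CF        PV=CF/(1+0.046)^t    t·PV        t(t+1)·PV
  1        16.25        15.5354        15.5354          31.0707
  2        16.25        14.8522        29.7043          89.1130
  3        16.25        14.1990        42.5971         170.3882
  4        16.25        13.5746        54.2983         271.4917
  5        16.25        12.9776        64.8881         389.3285
  6        16.25        12.4069        74.4414         521.0898
  7       516.25       376.8238     2,637.7663      21,102.1303
  Σ                    460.3694     2,919.2309      22,574.6123
P = 460.3694.
Convexity = Σ t(t+1)·PV / [P·(1+y)²] = 22,574.6123 / (460.3694 × 1.094116) = 44.81779.

44.82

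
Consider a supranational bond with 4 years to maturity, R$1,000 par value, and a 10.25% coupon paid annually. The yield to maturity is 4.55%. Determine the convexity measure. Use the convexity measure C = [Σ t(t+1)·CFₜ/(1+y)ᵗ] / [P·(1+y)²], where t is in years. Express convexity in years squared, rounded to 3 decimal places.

With y = 0.0455:
  t   CF        PV=CF/(1+0.0455)^t    t·PV        t(t+1)·PV
  1       102.50        98.0392        98.0392         196.0784
  2       102.50        93.7726       187.5451         562.6354
  3       102.50        89.6916       269.0748       1,076.2992
  4     1,102.50       922.7466     3,690.9864      18,454.9318
  Σ                  1,204.2500     4,245.6455      20,289.9448
P = 1,204.2500.
Convexity = Σ t(t+1)·PV / [P·(1+y)²] = 20,289.9448 / (1,204.2500 × 1.093070) = 15.41403.

15.414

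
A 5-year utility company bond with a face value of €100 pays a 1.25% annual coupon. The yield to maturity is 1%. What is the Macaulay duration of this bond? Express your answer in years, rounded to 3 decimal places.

Periodic yield y = 0.01. Discount each cash flow and weight by its year:
  t   CF        PV=CF/(1+0.01)^t    t·PV
  1         1.25         1.2376         1.2376
  2         1.25         1.2254         2.4507
  3         1.25         1.2132         3.6397
  4         1.25         1.2012         4.8049
  5       101.25        96.3359       481.6795
  Σ                    101.2134       493.8125
Price P = Σ PV = 101.2134.
Macaulay duration = Σ(t·PV) / P = 493.8125 / 101.2134 = 4.87893 years.

4.879 years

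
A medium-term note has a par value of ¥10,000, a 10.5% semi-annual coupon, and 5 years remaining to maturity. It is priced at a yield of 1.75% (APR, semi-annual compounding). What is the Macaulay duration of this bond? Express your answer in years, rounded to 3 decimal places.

4.193 years

Periodic yield y = 0.00875. Discount each cash flow and weight by its period:
  t   CF        PV=CF/(1+0.00875)^t    t·PV
  1       525.00       520.4461       520.4461
  2       525.00       515.9317     1,031.8634
  3       525.00       511.4565     1,534.3694
  4       525.00       507.0200     2,028.0801
  5       525.00       502.6221     2,513.1104
  6       525.00       498.2623     2,989.5737
  7       525.00       493.9403     3,457.5822
  8       525.00       489.6558     3,917.2466
  9       525.00       485.4085     4,368.6765
  10   10,525.00     9,646.8745    96,468.7447
  Σ                 14,171.6177   118,829.6929
Price P = Σ PV = 14,171.6177.
Macaulay duration = Σ(t·PV) / P = 118,829.6929 / 14,171.6177 = 8.38505 half-year periods.
In years: 8.38505 / 2 = 4.19252 years.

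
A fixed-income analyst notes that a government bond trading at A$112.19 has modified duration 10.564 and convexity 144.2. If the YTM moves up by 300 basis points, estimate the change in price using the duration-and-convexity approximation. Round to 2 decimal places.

-A$28.28

Duration effect: -D_mod·Δy = -10.564 × (+0.03) = -0.316920
Convexity effect: ½·C·(Δy)² = 0.5 × 144.2 × (0.03)² = +0.0648900
ΔP/P ≈ -0.316920 + 0.0648900 = -0.252030
ΔP ≈ 112.19 × (-0.252030) = -28.2752457.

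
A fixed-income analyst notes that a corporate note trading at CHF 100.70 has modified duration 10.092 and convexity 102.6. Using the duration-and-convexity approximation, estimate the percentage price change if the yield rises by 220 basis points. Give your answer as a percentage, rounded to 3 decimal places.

Duration effect: -D_mod·Δy = -10.092 × (+0.022) = -0.222024
Convexity effect: ½·C·(Δy)² = 0.5 × 102.6 × (0.022)² = +0.0248292
ΔP/P ≈ -0.222024 + 0.0248292 = -0.1971948
= -19.71948%.

-19.719%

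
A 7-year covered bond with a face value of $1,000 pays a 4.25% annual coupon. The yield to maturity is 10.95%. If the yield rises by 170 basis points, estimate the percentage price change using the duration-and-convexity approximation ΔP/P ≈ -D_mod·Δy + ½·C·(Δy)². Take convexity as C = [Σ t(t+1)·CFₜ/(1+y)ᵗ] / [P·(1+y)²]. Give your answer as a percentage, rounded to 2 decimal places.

-8.66%

With y = 0.1095:
  t   CF        PV=CF/(1+0.1095)^t    t·PV        t(t+1)·PV
  1        42.50        38.3055        38.3055          76.6111
  2        42.50        34.5251        69.0501         207.1503
  3        42.50        31.1177        93.3530         373.4120
  4        42.50        28.0466       112.1863         560.9313
  5        42.50        25.2786       126.3928         758.3569
  6        42.50        22.7837       136.7025         956.9172
  7     1,042.50       503.7150     3,526.0053      28,208.0422
  Σ                    683.7722     4,101.9955      31,141.4211
P = 683.7722; D_Mac = 5.99907 yrs; D_mod = 5.40700 yrs; C = 36.99750.
Duration effect: -5.40700 × (+0.017) = -0.091919
Convexity effect: 0.5 × 36.99750 × (0.017)² = +0.0053461
ΔP/P ≈ -0.091919 + 0.0053461 = -0.086573 = -8.6573%.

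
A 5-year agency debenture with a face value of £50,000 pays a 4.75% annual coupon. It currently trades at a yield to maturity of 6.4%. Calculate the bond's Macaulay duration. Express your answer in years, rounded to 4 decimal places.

4.5486 years

Periodic yield y = 0.064. Discount each cash flow and weight by its year:
  t   CF        PV=CF/(1+0.064)^t    t·PV
  1     2,375.00     2,232.1429     2,232.1429
  2     2,375.00     2,097.8786     4,195.7573
  3     2,375.00     1,971.6904     5,915.0713
  4     2,375.00     1,853.0925     7,412.3701
  5    52,375.00    38,407.4873   192,037.4367
  Σ                 46,562.2918   211,792.7782
Price P = Σ PV = 46,562.2918.
Macaulay duration = Σ(t·PV) / P = 211,792.7782 / 46,562.2918 = 4.54859 years.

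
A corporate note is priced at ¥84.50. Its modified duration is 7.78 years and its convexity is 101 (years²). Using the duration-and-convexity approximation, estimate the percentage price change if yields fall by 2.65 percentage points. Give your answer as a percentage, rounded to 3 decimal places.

Duration effect: -D_mod·Δy = -7.78 × (-0.0265) = +0.206170
Convexity effect: ½·C·(Δy)² = 0.5 × 101 × (-0.0265)² = +0.035463625
ΔP/P ≈ +0.206170 + 0.035463625 = +0.241633625
= +24.1633625%.

+24.163%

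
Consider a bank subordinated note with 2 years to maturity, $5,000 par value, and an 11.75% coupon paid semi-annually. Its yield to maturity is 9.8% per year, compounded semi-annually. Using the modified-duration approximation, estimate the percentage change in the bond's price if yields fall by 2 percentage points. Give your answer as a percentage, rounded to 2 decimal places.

+3.51%

Periodic yield y = 0.049. Modified duration first:
  t   CF        PV=CF/(1+0.049)^t    t·PV
  1       293.75       280.0286       280.0286
  2       293.75       266.9481       533.8963
  3       293.75       254.4787       763.4361
  4     5,293.75     4,371.8120    17,487.2479
  Σ                  5,173.2674    19,064.6088
P = 5,173.2674; D_Mac = 3.68522 half-year periods = 1.84261 yrs; D_mod = 1.84261/(1+0.049) = 1.75654 yrs.
ΔP/P ≈ -D_mod · Δy = -1.75654 × (-0.02) = +0.035131 = +3.5131%.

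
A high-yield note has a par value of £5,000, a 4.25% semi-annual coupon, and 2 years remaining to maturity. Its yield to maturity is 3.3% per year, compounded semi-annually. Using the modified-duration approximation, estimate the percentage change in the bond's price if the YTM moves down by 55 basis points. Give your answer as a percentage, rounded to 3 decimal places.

Periodic yield y = 0.0165. Modified duration first:
  t   CF        PV=CF/(1+0.0165)^t    t·PV
  1       106.25       104.5253       104.5253
  2       106.25       102.8287       205.6573
  3       106.25       101.1595       303.4786
  4     5,106.25     4,782.6934    19,130.7737
  Σ                  5,091.2069    19,744.4349
P = 5,091.2069; D_Mac = 3.87814 half-year periods = 1.93907 yrs; D_mod = 1.93907/(1+0.0165) = 1.90760 yrs.
ΔP/P ≈ -D_mod · Δy = -1.90760 × (-0.0055) = +0.010492 = +1.0492%.

+1.049%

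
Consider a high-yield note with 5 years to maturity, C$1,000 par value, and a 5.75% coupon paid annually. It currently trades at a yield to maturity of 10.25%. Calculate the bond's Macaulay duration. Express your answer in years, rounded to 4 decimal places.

Periodic yield y = 0.1025. Discount each cash flow and weight by its year:
  t   CF        PV=CF/(1+0.1025)^t    t·PV
  1        57.50        52.1542        52.1542
  2        57.50        47.3054        94.6108
  3        57.50        42.9074       128.7222
  4        57.50        38.9183       155.6731
  5     1,057.50       649.2133     3,246.0663
  Σ                    830.4985     3,677.2265
Price P = Σ PV = 830.4985.
Macaulay duration = Σ(t·PV) / P = 3,677.2265 / 830.4985 = 4.42773 years.

4.4277 years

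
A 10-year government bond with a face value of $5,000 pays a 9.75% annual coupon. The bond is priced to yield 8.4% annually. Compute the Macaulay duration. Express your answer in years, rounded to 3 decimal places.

6.956 years

Periodic yield y = 0.084. Discount each cash flow and weight by its year:
  t   CF        PV=CF/(1+0.084)^t    t·PV
  1       487.50       449.7232       449.7232
  2       487.50       414.8738       829.7477
  3       487.50       382.7249     1,148.1748
  4       487.50       353.0673     1,412.2692
  5       487.50       325.7078     1,628.5392
  6       487.50       300.4685     1,802.8109
  7       487.50       277.1849     1,940.2946
  8       487.50       255.7057     2,045.6454
  9       487.50       235.8908     2,123.0176
  10    5,487.50     2,449.5241    24,495.2407
  Σ                  5,444.8712    37,875.4634
Price P = Σ PV = 5,444.8712.
Macaulay duration = Σ(t·PV) / P = 37,875.4634 / 5,444.8712 = 6.95617 years.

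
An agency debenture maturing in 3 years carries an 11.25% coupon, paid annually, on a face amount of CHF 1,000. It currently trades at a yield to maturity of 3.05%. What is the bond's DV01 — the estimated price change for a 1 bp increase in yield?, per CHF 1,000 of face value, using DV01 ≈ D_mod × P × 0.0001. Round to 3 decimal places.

Periodic yield y = 0.0305.
  t   CF        PV=CF/(1+0.0305)^t    t·PV
  1       112.50       109.1703       109.1703
  2       112.50       105.9392       211.8783
  3     1,112.50     1,016.6139     3,049.8416
  Σ                  1,231.7233     3,370.8902
P = 1,231.7233; D_Mac = 2.73673 yrs; D_mod = 2.65573 yrs.
DV01 ≈ 2.65573 × 1,231.7233 × 0.0001 = 0.327112.

CHF 0.327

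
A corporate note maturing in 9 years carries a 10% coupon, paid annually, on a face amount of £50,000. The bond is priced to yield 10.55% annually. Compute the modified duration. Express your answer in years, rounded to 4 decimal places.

Periodic yield y = 0.1055. First find Macaulay duration:
  t   CF        PV=CF/(1+0.1055)^t    t·PV
  1     5,000.00     4,522.8403     4,522.8403
  2     5,000.00     4,091.2170     8,182.4339
  3     5,000.00     3,700.7842    11,102.3527
  4     5,000.00     3,347.6112    13,390.4449
  5     5,000.00     3,028.1422    15,140.7111
  6     5,000.00     2,739.1608    16,434.9646
  7     5,000.00     2,477.7574    17,344.3016
  8     5,000.00     2,241.3002    17,930.4016
  9    55,000.00    22,301.4945   200,713.4503
  Σ                 48,450.3078   304,761.9011
P = 48,450.3078; Macaulay duration = 304,761.9011 / 48,450.3078 = 6.29020 years.
Modified duration = D_Mac / (1 + y) = 6.29020 / 1.1055 = 5.68991 years.

5.6899 years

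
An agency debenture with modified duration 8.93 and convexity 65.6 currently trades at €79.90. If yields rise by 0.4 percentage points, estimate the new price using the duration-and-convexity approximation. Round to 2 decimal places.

Duration effect: -D_mod·Δy = -8.93 × (+0.004) = -0.035720
Convexity effect: ½·C·(Δy)² = 0.5 × 65.6 × (0.004)² = +0.0005248
ΔP/P ≈ -0.035720 + 0.0005248 = -0.0351952
New price ≈ 79.90 × (1 - 0.0351952) = 77.08790352.

€77.09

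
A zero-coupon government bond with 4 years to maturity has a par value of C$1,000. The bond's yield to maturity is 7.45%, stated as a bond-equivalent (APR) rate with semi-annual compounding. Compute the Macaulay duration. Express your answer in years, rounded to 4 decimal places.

4.0000 years

A zero-coupon bond has a single cash flow at maturity, so its Macaulay duration equals its maturity: 4 years.
(Equivalently: 8 semi-annual periods ÷ 2 = 4 years.)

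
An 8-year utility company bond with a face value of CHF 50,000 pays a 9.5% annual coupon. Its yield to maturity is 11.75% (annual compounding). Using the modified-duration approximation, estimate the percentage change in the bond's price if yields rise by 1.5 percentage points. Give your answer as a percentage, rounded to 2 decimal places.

-7.80%

Periodic yield y = 0.1175. Modified duration first:
  t   CF        PV=CF/(1+0.1175)^t    t·PV
  1     4,750.00     4,250.5593     4,250.5593
  2     4,750.00     3,803.6325     7,607.2649
  3     4,750.00     3,403.6980    10,211.0939
  4     4,750.00     3,045.8147    12,183.2589
  5     4,750.00     2,725.5613    13,627.8064
  6     4,750.00     2,438.9810    14,633.8861
  7     4,750.00     2,182.5333    15,277.7334
  8    54,750.00    22,511.4707   180,091.7657
  Σ                 44,362.2508   257,883.3685
P = 44,362.2508; D_Mac = 5.81313 yrs; D_mod = 5.81313/(1+0.1175) = 5.20190 yrs.
ΔP/P ≈ -D_mod · Δy = -5.20190 × (+0.015) = -0.078029 = -7.8029%.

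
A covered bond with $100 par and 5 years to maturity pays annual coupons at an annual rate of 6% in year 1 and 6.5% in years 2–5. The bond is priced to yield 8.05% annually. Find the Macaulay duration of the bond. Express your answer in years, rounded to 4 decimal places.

4.4217 years

Periodic yield y = 0.0805. Discount each cash flow and weight by its year:
  t   CF        PV=CF/(1+0.0805)^t    t·PV
  1         6.00         5.5530         5.5530
  2         6.50         5.5675        11.1351
  3         6.50         5.1527        15.4582
  4         6.50         4.7689        19.0754
  5       106.50        72.3146       361.5728
  Σ                     93.3567       412.7946
Price P = Σ PV = 93.3567.
Macaulay duration = Σ(t·PV) / P = 412.7946 / 93.3567 = 4.42169 years.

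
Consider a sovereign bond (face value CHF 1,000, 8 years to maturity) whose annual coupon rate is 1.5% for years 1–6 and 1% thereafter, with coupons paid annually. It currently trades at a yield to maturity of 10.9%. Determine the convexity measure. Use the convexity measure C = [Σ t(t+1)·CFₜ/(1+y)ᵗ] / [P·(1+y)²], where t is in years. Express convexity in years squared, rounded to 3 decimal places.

52.766

With y = 0.109:
  t   CF        PV=CF/(1+0.109)^t    t·PV        t(t+1)·PV
  1        15.00        13.5257        13.5257          27.0514
  2        15.00        12.1963        24.3926          73.1778
  3        15.00        10.9976        32.9927         131.9708
  4        15.00         9.9167        39.6666         198.3330
  5        15.00         8.9420        44.7099         268.2593
  6        15.00         8.0631        48.3786         338.6502
  7        10.00         4.8471        33.9295         271.4358
  8     1,010.00       441.4373     3,531.4982      31,783.4840
  Σ                    509.9256     3,769.0938      33,092.3623
P = 509.9256.
Convexity = Σ t(t+1)·PV / [P·(1+y)²] = 33,092.3623 / (509.9256 × 1.229881) = 52.76644.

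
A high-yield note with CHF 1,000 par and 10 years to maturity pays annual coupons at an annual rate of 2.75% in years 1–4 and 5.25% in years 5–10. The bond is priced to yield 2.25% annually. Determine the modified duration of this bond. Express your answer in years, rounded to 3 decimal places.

8.555 years

Periodic yield y = 0.0225. First find Macaulay duration:
  t   CF        PV=CF/(1+0.0225)^t    t·PV
  1        27.50        26.8949        26.8949
  2        27.50        26.3030        52.6061
  3        27.50        25.7243        77.1728
  4        27.50        25.1582       100.6328
  5        52.50        46.9724       234.8620
  6        52.50        45.9388       275.6326
  7        52.50        44.9279       314.4953
  8        52.50        43.9393       351.5141
  9        52.50        42.9724       386.7515
  10    1,052.50       842.5369     8,425.3691
  Σ                  1,171.3680    10,245.9311
P = 1,171.3680; Macaulay duration = 10,245.9311 / 1,171.3680 = 8.74698 years.
Modified duration = D_Mac / (1 + y) = 8.74698 / 1.0225 = 8.55450 years.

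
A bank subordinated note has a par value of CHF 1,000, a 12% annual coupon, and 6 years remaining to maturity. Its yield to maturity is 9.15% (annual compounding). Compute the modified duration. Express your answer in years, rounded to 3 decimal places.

Periodic yield y = 0.0915. First find Macaulay duration:
  t   CF        PV=CF/(1+0.0915)^t    t·PV
  1       120.00       109.9404       109.9404
  2       120.00       100.7242       201.4484
  3       120.00        92.2805       276.8416
  4       120.00        84.5447       338.1787
  5       120.00        77.4573       387.2867
  6     1,120.00       662.3318     3,973.9906
  Σ                  1,127.2789     5,287.6863
P = 1,127.2789; Macaulay duration = 5,287.6863 / 1,127.2789 = 4.69066 years.
Modified duration = D_Mac / (1 + y) = 4.69066 / 1.0915 = 4.29745 years.

4.297 years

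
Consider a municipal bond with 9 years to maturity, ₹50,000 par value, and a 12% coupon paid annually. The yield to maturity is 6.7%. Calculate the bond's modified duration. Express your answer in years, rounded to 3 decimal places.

5.999 years

Periodic yield y = 0.067. First find Macaulay duration:
  t   CF        PV=CF/(1+0.067)^t    t·PV
  1     6,000.00     5,623.2427     5,623.2427
  2     6,000.00     5,270.1431    10,540.2863
  3     6,000.00     4,939.2157    14,817.6471
  4     6,000.00     4,629.0681    18,516.2725
  5     6,000.00     4,338.3956    21,691.9781
  6     6,000.00     4,065.9753    24,395.8517
  7     6,000.00     3,810.6610    26,674.6269
  8     6,000.00     3,571.3786    28,571.0290
  9    56,000.00    31,239.8005   281,158.2048
  Σ                 67,487.8808   431,989.1391
P = 67,487.8808; Macaulay duration = 431,989.1391 / 67,487.8808 = 6.40099 years.
Modified duration = D_Mac / (1 + y) = 6.40099 / 1.067 = 5.99905 years.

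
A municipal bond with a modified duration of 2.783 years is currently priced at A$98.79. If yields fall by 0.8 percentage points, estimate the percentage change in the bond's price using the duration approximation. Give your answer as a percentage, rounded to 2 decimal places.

+2.23%

Duration approximation: ΔP/P ≈ -D_mod · Δy = -2.783 × (-0.008) = +0.022264.
As a percentage: +2.2264%.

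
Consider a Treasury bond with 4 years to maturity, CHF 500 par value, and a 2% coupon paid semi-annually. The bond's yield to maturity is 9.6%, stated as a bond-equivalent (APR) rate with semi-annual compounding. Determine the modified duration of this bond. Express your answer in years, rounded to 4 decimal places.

3.6620 years

Periodic yield y = 0.048. First find Macaulay duration:
  t   CF        PV=CF/(1+0.048)^t    t·PV
  1         5.00         4.7710         4.7710
  2         5.00         4.5525         9.1049
  3         5.00         4.3440        13.0319
  4         5.00         4.1450        16.5800
  5         5.00         3.9552        19.7758
  6         5.00         3.7740        22.6440
  7         5.00         3.6011        25.2080
  8       505.00       347.0572     2,776.4580
  Σ                    376.2000     2,887.5737
P = 376.2000; Macaulay duration = 2,887.5737 / 376.2000 = 7.67563 half-year periods = 3.83782 years.
Modified duration = D_Mac / (1 + y) = 3.83782 / 1.048 = 3.66204 years.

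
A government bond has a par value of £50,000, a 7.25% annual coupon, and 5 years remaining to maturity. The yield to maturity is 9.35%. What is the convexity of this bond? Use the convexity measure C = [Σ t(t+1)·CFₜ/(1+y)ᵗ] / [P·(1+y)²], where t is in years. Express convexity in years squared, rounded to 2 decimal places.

With y = 0.0935:
  t   CF        PV=CF/(1+0.0935)^t    t·PV        t(t+1)·PV
  1     3,625.00     3,315.0434     3,315.0434       6,630.0869
  2     3,625.00     3,031.5898     6,063.1796      18,189.5388
  3     3,625.00     2,772.3729     8,317.1188      33,268.4751
  4     3,625.00     2,535.3205    10,141.2818      50,706.4092
  5    53,625.00    34,298.3611   171,491.8055   1,028,950.8329
  Σ                 45,952.6877   199,328.4291   1,137,745.3428
P = 45,952.6877.
Convexity = Σ t(t+1)·PV / [P·(1+y)²] = 1,137,745.3428 / (45,952.6877 × 1.195742) = 20.70602.

20.71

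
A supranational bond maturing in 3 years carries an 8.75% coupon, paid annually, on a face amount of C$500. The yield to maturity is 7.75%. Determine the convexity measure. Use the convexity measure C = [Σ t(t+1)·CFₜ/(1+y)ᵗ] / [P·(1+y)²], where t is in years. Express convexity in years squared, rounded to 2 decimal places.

With y = 0.0775:
  t   CF        PV=CF/(1+0.0775)^t    t·PV        t(t+1)·PV
  1        43.75        40.6032        40.6032          81.2065
  2        43.75        37.6828        75.3657         226.0970
  3       543.75       434.6578     1,303.9733       5,215.8931
  Σ                    512.9438     1,419.9422       5,523.1965
P = 512.9438.
Convexity = Σ t(t+1)·PV / [P·(1+y)²] = 5,523.1965 / (512.9438 × 1.161006) = 9.27441.

9.27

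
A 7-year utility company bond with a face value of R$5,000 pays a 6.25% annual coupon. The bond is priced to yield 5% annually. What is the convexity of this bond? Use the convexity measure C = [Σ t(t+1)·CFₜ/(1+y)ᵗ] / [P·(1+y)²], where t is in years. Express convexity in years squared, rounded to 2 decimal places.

40.47

With y = 0.05:
  t   CF        PV=CF/(1+0.05)^t    t·PV        t(t+1)·PV
  1       312.50       297.6190       297.6190         595.2381
  2       312.50       283.4467       566.8934       1,700.6803
  3       312.50       269.9492       809.8477       3,239.3910
  4       312.50       257.0945     1,028.3781       5,141.8905
  5       312.50       244.8519     1,224.2596       7,345.5578
  6       312.50       233.1923     1,399.1539       9,794.0771
  7     5,312.50     3,775.4946    26,428.4620     211,427.6957
  Σ                  5,361.6483    31,754.6138     239,244.5304
P = 5,361.6483.
Convexity = Σ t(t+1)·PV / [P·(1+y)²] = 239,244.5304 / (5,361.6483 × 1.102500) = 40.47297.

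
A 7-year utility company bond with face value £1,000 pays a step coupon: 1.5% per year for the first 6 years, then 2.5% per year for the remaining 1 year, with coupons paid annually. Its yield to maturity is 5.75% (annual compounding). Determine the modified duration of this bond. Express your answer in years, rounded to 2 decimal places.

Periodic yield y = 0.0575. First find Macaulay duration:
  t   CF        PV=CF/(1+0.0575)^t    t·PV
  1        15.00        14.1844        14.1844
  2        15.00        13.4131        26.8263
  3        15.00        12.6838        38.0515
  4        15.00        11.9942        47.9766
  5        15.00        11.3420        56.7100
  6        15.00        10.7253        64.3517
  7     1,025.00       693.0447     4,851.3127
  Σ                    767.3875     5,099.4132
P = 767.3875; Macaulay duration = 5,099.4132 / 767.3875 = 6.64516 years.
Modified duration = D_Mac / (1 + y) = 6.64516 / 1.0575 = 6.28384 years.

6.28 years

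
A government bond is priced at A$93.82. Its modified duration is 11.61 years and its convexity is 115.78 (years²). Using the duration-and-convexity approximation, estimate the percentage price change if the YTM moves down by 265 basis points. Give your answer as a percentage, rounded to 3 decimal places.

+34.832%

Duration effect: -D_mod·Δy = -11.61 × (-0.0265) = +0.307665
Convexity effect: ½·C·(Δy)² = 0.5 × 115.78 × (-0.0265)² = +0.0406532525
ΔP/P ≈ +0.307665 + 0.0406532525 = +0.3483182525
= +34.83182525%.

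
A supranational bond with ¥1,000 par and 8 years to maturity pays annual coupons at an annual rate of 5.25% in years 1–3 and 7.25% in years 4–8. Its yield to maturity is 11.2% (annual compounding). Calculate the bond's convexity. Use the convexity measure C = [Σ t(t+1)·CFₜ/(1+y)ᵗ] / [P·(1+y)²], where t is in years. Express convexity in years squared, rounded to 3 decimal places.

With y = 0.112:
  t   CF        PV=CF/(1+0.112)^t    t·PV        t(t+1)·PV
  1        52.50        47.2122        47.2122          94.4245
  2        52.50        42.4570        84.9141         254.7422
  3        52.50        38.1808       114.5424         458.1695
  4        72.50        47.4153       189.6614         948.3068
  5        72.50        42.6397       213.1985       1,279.1908
  6        72.50        38.3450       230.0703       1,610.4920
  7        72.50        34.4830       241.3807       1,931.0456
  8     1,072.50       458.7320     3,669.8557      33,028.7014
  Σ                    749.4651     4,790.8352      39,605.0728
P = 749.4651.
Convexity = Σ t(t+1)·PV / [P·(1+y)²] = 39,605.0728 / (749.4651 × 1.236544) = 42.73560.

42.736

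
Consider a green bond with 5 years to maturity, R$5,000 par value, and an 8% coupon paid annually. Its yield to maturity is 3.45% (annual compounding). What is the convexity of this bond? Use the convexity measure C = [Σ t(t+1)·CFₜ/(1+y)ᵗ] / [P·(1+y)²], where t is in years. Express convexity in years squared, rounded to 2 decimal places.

With y = 0.0345:
  t   CF        PV=CF/(1+0.0345)^t    t·PV        t(t+1)·PV
  1       400.00       386.6602       386.6602         773.3204
  2       400.00       373.7653       747.5306       2,242.5919
  3       400.00       361.3005     1,083.9014       4,335.6054
  4       400.00       349.2513     1,397.0051       6,985.0257
  5     5,400.00     4,557.6533    22,788.2665     136,729.5988
  Σ                  6,028.6306    26,403.3638     151,066.1423
P = 6,028.6306.
Convexity = Σ t(t+1)·PV / [P·(1+y)²] = 151,066.1423 / (6,028.6306 × 1.070190) = 23.41464.

23.41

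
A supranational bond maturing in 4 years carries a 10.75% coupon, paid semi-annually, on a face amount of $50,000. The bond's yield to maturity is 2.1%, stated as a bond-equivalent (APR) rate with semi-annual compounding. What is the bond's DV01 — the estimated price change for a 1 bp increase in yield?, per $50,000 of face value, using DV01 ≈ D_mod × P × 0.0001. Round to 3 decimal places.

$22.719

Periodic yield y = 0.0105.
  t   CF        PV=CF/(1+0.0105)^t    t·PV
  1     2,687.50     2,659.5745     2,659.5745
  2     2,687.50     2,631.9391     5,263.8782
  3     2,687.50     2,604.5909     7,813.7727
  4     2,687.50     2,577.5269    10,310.1075
  5     2,687.50     2,550.7441    12,753.7203
  6     2,687.50     2,524.2395    15,145.4373
  7     2,687.50     2,498.0104    17,486.0730
  8    52,687.50    48,463.7537   387,710.0299
  Σ                 66,510.3791   459,142.5933
P = 66,510.3791; D_Mac = 6.90332 half-year periods = 3.45166 yrs; D_mod = 3.41580 yrs.
DV01 ≈ 3.41580 × 66,510.3791 × 0.0001 = 22.718585.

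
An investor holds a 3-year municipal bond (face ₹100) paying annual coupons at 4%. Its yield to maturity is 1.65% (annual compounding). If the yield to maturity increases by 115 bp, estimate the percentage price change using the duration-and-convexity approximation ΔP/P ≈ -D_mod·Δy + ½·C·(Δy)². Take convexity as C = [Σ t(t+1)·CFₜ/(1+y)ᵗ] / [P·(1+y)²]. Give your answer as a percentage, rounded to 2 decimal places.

-3.20%

With y = 0.0165:
  t   CF        PV=CF/(1+0.0165)^t    t·PV        t(t+1)·PV
  1         4.00         3.9351         3.9351           7.8701
  2         4.00         3.8712         7.7424          23.2272
  3       104.00        99.0173       297.0520       1,188.2079
  Σ                    106.8236       308.7294       1,219.3052
P = 106.8236; D_Mac = 2.89009 yrs; D_mod = 2.84317 yrs; C = 11.04665.
Duration effect: -2.84317 × (+0.0115) = -0.032697
Convexity effect: 0.5 × 11.04665 × (0.0115)² = +0.0007305
ΔP/P ≈ -0.032697 + 0.0007305 = -0.031966 = -3.1966%.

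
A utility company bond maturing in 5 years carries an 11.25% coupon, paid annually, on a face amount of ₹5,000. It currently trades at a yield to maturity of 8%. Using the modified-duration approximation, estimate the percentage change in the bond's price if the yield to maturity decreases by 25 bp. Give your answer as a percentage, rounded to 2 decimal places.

+0.96%

Periodic yield y = 0.08. Modified duration first:
  t   CF        PV=CF/(1+0.08)^t    t·PV
  1       562.50       520.8333       520.8333
  2       562.50       482.2531       964.5062
  3       562.50       446.5306     1,339.5919
  4       562.50       413.4543     1,653.8172
  5     5,562.50     3,785.7440    18,928.7202
  Σ                  5,648.8154    23,407.4687
P = 5,648.8154; D_Mac = 4.14378 yrs; D_mod = 4.14378/(1+0.08) = 3.83684 yrs.
ΔP/P ≈ -D_mod · Δy = -3.83684 × (-0.0025) = +0.009592 = +0.9592%.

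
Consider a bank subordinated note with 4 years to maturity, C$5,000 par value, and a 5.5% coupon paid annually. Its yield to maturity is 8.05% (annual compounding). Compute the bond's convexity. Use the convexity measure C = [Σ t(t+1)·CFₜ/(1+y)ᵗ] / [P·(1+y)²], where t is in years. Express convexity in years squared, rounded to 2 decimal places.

15.33

With y = 0.0805:
  t   CF        PV=CF/(1+0.0805)^t    t·PV        t(t+1)·PV
  1       275.00       254.5118       254.5118         509.0236
  2       275.00       235.5500       471.1000       1,413.3001
  3       275.00       218.0009       654.0028       2,616.0114
  4     5,275.00     3,870.1106    15,480.4425      77,402.2125
  Σ                  4,578.1734    16,860.0572      81,940.5476
P = 4,578.1734.
Convexity = Σ t(t+1)·PV / [P·(1+y)²] = 81,940.5476 / (4,578.1734 × 1.167480) = 15.33053.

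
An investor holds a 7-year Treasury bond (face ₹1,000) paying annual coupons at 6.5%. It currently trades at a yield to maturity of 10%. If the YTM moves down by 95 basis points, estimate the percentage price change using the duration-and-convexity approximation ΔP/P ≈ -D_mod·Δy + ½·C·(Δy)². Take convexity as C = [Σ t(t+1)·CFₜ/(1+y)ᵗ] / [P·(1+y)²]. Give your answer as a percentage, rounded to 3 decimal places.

+5.091%

With y = 0.1:
  t   CF        PV=CF/(1+0.1)^t    t·PV        t(t+1)·PV
  1        65.00        59.0909        59.0909         118.1818
  2        65.00        53.7190       107.4380         322.3140
  3        65.00        48.8355       146.5064         586.0255
  4        65.00        44.3959       177.5835         887.9175
  5        65.00        40.3599       201.7994       1,210.7966
  6        65.00        36.6908       220.1448       1,541.0138
  7     1,065.00       546.5134     3,825.5938      30,604.7502
  Σ                    829.6053     4,738.1568      35,270.9995
P = 829.6053; D_Mac = 5.71134 yrs; D_mod = 5.19213 yrs; C = 35.13669.
Duration effect: -5.19213 × (-0.0095) = +0.049325
Convexity effect: 0.5 × 35.13669 × (-0.0095)² = +0.0015855
ΔP/P ≈ +0.049325 + 0.0015855 = +0.050911 = +5.0911%.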